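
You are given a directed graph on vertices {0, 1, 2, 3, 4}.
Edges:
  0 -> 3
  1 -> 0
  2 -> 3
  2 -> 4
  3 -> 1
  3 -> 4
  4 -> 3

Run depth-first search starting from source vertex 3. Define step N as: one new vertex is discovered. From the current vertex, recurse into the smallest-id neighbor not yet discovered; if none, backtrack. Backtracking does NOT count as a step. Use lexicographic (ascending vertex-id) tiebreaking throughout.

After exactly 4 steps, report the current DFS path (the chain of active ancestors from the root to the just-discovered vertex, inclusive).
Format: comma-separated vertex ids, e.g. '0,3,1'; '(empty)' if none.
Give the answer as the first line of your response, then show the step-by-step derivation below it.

3,4

step 1: discover 3; path=3; order=3
step 2: discover 1; path=3>1; order=3,1
step 3: discover 0; path=3>1>0; order=3,1,0
step 4: discover 4; path=3>4; order=3,1,0,4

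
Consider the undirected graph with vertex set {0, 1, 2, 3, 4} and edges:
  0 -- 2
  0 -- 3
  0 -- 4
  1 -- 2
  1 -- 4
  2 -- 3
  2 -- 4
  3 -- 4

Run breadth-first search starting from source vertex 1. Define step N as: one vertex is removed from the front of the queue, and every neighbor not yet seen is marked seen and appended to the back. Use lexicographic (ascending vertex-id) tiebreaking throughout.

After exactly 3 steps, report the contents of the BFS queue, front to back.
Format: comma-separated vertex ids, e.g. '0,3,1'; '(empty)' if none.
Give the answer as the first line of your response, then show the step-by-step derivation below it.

0,3

step 1: dequeue 1; queue=[2,4]; order=1
step 2: dequeue 2; queue=[4,0,3]; order=1,2
step 3: dequeue 4; queue=[0,3]; order=1,2,4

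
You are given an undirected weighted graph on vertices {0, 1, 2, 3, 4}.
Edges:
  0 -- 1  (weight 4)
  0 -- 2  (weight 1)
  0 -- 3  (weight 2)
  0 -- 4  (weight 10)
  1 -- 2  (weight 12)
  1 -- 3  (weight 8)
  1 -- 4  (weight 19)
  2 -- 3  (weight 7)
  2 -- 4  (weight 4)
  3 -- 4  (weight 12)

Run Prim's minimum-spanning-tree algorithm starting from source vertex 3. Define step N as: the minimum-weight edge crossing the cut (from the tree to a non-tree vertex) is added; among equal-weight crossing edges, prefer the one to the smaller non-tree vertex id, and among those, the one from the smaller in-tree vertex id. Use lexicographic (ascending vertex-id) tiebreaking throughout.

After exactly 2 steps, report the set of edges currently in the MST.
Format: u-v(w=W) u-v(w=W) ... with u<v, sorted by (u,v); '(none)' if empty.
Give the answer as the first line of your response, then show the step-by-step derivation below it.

0-2(w=1) 0-3(w=2)

step 1: add edge 0-3 (w=2); MST = {0-3(w=2)}
step 2: add edge 0-2 (w=1); MST = {0-2(w=1) 0-3(w=2)}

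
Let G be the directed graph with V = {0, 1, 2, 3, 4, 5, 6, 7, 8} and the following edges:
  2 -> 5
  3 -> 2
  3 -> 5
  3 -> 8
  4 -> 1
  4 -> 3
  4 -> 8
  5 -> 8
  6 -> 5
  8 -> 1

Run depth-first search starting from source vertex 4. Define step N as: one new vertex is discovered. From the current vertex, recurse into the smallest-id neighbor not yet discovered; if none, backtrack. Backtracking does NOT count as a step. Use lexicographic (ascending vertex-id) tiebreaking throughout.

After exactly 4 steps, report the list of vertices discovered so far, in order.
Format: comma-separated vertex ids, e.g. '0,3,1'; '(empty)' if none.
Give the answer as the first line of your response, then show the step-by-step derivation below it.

4,1,3,2

step 1: discover 4; path=4; order=4
step 2: discover 1; path=4>1; order=4,1
step 3: discover 3; path=4>3; order=4,1,3
step 4: discover 2; path=4>3>2; order=4,1,3,2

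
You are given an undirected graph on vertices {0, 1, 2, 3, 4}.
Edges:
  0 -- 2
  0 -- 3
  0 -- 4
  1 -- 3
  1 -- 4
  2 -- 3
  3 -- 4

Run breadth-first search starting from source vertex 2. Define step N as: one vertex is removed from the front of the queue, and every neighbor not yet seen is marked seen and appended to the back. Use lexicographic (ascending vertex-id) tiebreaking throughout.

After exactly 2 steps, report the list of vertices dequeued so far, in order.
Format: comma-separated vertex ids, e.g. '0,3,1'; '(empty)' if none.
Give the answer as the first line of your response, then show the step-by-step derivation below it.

2,0

step 1: dequeue 2; queue=[0,3]; order=2
step 2: dequeue 0; queue=[3,4]; order=2,0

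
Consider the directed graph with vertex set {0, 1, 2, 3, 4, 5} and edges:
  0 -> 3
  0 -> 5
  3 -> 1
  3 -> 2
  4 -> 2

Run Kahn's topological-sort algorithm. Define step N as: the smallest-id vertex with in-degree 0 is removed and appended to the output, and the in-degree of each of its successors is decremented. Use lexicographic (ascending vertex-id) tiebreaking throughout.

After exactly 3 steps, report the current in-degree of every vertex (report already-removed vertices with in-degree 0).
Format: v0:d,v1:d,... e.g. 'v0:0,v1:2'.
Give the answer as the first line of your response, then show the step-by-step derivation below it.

v0:0,v1:0,v2:1,v3:0,v4:0,v5:0

step 1: output 0; order=[0]; indeg=(0,1,2,0,0,0)
step 2: output 3; order=[0,3]; indeg=(0,0,1,0,0,0)
step 3: output 1; order=[0,3,1]; indeg=(0,0,1,0,0,0)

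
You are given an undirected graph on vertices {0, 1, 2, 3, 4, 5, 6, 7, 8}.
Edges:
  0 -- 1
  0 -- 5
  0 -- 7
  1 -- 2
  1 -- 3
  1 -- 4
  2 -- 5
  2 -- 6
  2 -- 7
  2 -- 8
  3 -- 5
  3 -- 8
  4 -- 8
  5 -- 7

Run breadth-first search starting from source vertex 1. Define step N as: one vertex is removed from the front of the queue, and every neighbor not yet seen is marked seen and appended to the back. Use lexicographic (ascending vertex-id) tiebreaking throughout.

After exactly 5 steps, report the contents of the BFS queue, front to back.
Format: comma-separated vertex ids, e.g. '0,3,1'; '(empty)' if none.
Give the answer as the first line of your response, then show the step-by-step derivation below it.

5,7,6,8

step 1: dequeue 1; queue=[0,2,3,4]; order=1
step 2: dequeue 0; queue=[2,3,4,5,7]; order=1,0
step 3: dequeue 2; queue=[3,4,5,7,6,8]; order=1,0,2
step 4: dequeue 3; queue=[4,5,7,6,8]; order=1,0,2,3
step 5: dequeue 4; queue=[5,7,6,8]; order=1,0,2,3,4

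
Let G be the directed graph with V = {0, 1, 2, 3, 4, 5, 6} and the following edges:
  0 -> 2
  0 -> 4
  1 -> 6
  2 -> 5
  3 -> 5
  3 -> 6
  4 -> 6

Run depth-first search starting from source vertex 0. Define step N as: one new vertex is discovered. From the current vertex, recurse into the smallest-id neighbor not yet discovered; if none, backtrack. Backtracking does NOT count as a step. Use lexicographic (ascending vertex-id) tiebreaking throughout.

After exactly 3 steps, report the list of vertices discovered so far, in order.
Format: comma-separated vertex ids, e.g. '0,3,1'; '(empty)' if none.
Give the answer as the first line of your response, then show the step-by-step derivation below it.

0,2,5

step 1: discover 0; path=0; order=0
step 2: discover 2; path=0>2; order=0,2
step 3: discover 5; path=0>2>5; order=0,2,5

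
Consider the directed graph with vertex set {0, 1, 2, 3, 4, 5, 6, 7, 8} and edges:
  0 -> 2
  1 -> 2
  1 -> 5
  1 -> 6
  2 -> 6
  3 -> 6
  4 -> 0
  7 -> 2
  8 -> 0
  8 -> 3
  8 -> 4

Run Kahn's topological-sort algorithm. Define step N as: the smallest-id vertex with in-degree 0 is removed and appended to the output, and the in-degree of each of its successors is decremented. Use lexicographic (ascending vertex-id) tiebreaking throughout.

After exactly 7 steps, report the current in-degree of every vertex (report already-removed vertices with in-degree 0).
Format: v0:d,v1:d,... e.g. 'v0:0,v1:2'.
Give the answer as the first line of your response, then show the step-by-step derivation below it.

v0:0,v1:0,v2:0,v3:0,v4:0,v5:0,v6:1,v7:0,v8:0

step 1: output 1; order=[1]; indeg=(2,0,2,1,1,0,2,0,0)
step 2: output 5; order=[1,5]; indeg=(2,0,2,1,1,0,2,0,0)
step 3: output 7; order=[1,5,7]; indeg=(2,0,1,1,1,0,2,0,0)
step 4: output 8; order=[1,5,7,8]; indeg=(1,0,1,0,0,0,2,0,0)
step 5: output 3; order=[1,5,7,8,3]; indeg=(1,0,1,0,0,0,1,0,0)
step 6: output 4; order=[1,5,7,8,3,4]; indeg=(0,0,1,0,0,0,1,0,0)
step 7: output 0; order=[1,5,7,8,3,4,0]; indeg=(0,0,0,0,0,0,1,0,0)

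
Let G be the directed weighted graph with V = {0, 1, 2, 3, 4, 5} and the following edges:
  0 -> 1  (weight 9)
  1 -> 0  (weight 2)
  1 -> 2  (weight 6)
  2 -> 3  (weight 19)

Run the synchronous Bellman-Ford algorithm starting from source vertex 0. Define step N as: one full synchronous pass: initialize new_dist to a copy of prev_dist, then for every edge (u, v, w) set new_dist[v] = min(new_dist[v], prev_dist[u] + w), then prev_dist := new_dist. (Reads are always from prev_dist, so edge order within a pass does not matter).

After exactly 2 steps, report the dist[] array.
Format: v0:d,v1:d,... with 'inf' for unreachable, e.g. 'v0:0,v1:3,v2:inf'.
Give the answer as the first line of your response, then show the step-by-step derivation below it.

v0:0,v1:9,v2:15,v3:inf,v4:inf,v5:inf

step 1: dist = v0:0,v1:9,v2:inf,v3:inf,v4:inf,v5:inf
step 2: dist = v0:0,v1:9,v2:15,v3:inf,v4:inf,v5:inf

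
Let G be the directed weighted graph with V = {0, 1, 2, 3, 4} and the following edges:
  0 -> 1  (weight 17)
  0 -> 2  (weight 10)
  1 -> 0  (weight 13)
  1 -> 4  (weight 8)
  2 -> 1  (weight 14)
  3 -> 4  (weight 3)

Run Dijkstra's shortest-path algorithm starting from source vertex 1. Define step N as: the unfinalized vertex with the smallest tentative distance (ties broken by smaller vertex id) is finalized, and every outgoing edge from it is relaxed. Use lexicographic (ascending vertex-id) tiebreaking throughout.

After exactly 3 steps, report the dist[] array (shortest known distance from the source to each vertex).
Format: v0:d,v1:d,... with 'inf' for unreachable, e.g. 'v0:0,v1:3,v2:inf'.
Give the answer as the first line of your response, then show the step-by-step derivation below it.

v0:13,v1:0,v2:23,v3:inf,v4:8

step 1: dist = v0:13,v1:0,v2:inf,v3:inf,v4:8
step 2: dist = v0:13,v1:0,v2:inf,v3:inf,v4:8
step 3: dist = v0:13,v1:0,v2:23,v3:inf,v4:8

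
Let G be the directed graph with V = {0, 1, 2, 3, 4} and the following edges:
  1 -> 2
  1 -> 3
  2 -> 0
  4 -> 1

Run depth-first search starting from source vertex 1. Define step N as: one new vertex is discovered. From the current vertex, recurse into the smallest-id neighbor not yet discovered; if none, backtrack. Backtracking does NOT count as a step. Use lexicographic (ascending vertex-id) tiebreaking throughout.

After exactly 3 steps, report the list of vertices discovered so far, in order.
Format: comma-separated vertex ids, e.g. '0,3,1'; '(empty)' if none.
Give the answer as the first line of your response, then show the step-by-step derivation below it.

1,2,0

step 1: discover 1; path=1; order=1
step 2: discover 2; path=1>2; order=1,2
step 3: discover 0; path=1>2>0; order=1,2,0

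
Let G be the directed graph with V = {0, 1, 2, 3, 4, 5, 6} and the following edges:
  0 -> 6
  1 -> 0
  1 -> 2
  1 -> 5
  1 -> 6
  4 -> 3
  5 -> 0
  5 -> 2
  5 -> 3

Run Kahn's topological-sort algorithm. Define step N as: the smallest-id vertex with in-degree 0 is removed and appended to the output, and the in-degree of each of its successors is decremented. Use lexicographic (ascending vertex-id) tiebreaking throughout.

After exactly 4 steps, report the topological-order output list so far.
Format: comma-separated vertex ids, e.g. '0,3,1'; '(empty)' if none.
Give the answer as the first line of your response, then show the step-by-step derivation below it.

1,4,5,0

step 1: output 1; order=[1]; indeg=(1,0,1,2,0,0,1)
step 2: output 4; order=[1,4]; indeg=(1,0,1,1,0,0,1)
step 3: output 5; order=[1,4,5]; indeg=(0,0,0,0,0,0,1)
step 4: output 0; order=[1,4,5,0]; indeg=(0,0,0,0,0,0,0)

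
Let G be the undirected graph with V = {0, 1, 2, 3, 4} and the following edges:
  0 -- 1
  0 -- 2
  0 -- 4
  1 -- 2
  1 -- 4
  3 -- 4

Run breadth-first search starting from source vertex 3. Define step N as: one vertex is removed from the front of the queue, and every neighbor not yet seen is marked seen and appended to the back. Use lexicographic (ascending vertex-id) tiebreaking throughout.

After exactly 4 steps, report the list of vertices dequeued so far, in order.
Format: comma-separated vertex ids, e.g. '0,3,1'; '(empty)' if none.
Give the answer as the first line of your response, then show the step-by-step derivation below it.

3,4,0,1

step 1: dequeue 3; queue=[4]; order=3
step 2: dequeue 4; queue=[0,1]; order=3,4
step 3: dequeue 0; queue=[1,2]; order=3,4,0
step 4: dequeue 1; queue=[2]; order=3,4,0,1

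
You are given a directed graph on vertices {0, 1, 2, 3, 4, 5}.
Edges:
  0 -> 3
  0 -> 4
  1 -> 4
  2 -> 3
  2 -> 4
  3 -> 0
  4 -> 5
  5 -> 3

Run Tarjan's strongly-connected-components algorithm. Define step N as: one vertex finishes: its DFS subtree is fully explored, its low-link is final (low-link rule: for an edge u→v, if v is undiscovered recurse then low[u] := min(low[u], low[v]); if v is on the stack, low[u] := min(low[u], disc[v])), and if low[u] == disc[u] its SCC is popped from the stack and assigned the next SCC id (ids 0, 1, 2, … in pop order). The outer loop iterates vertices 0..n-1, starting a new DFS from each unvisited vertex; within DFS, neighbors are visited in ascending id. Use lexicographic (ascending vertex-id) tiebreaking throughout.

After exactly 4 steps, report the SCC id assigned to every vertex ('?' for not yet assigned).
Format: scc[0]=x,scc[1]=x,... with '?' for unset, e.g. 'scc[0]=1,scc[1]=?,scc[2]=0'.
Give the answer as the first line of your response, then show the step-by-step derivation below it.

scc[0]=0,scc[1]=?,scc[2]=?,scc[3]=0,scc[4]=0,scc[5]=0

step 1: low=(low[0]=0,low[1]=?,low[2]=?,low[3]=0,low[4]=?,low[5]=?); scc=(scc[0]=?,scc[1]=?,scc[2]=?,scc[3]=?,scc[4]=?,scc[5]=?)
step 2: low=(low[0]=0,low[1]=?,low[2]=?,low[3]=0,low[4]=2,low[5]=1); scc=(scc[0]=?,scc[1]=?,scc[2]=?,scc[3]=?,scc[4]=?,scc[5]=?)
step 3: low=(low[0]=0,low[1]=?,low[2]=?,low[3]=0,low[4]=1,low[5]=1); scc=(scc[0]=?,scc[1]=?,scc[2]=?,scc[3]=?,scc[4]=?,scc[5]=?)
step 4: low=(low[0]=0,low[1]=?,low[2]=?,low[3]=0,low[4]=1,low[5]=1); scc=(scc[0]=0,scc[1]=?,scc[2]=?,scc[3]=0,scc[4]=0,scc[5]=0)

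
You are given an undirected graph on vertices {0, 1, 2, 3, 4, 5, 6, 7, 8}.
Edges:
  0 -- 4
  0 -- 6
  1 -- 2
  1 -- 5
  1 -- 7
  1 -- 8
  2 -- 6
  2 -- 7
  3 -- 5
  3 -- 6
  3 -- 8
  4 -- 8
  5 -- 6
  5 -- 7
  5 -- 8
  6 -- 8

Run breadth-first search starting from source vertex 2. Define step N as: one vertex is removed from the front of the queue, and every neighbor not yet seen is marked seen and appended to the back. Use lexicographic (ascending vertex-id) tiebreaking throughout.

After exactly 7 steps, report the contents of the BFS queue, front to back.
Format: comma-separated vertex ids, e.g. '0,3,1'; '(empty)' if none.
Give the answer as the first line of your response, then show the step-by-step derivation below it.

3,4

step 1: dequeue 2; queue=[1,6,7]; order=2
step 2: dequeue 1; queue=[6,7,5,8]; order=2,1
step 3: dequeue 6; queue=[7,5,8,0,3]; order=2,1,6
step 4: dequeue 7; queue=[5,8,0,3]; order=2,1,6,7
step 5: dequeue 5; queue=[8,0,3]; order=2,1,6,7,5
step 6: dequeue 8; queue=[0,3,4]; order=2,1,6,7,5,8
step 7: dequeue 0; queue=[3,4]; order=2,1,6,7,5,8,0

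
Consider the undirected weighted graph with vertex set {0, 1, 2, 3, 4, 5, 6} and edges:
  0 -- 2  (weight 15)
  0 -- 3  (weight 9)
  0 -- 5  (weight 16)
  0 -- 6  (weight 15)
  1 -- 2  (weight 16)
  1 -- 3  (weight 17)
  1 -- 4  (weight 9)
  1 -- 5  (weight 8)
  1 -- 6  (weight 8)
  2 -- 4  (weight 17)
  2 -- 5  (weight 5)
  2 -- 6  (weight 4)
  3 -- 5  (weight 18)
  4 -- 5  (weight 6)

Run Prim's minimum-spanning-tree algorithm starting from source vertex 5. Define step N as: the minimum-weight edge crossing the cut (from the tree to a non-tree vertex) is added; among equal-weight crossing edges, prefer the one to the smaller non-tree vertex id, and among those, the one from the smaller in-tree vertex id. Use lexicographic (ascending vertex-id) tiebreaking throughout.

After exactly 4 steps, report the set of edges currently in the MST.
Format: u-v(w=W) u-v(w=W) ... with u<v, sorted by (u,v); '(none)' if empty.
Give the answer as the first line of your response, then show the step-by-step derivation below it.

1-5(w=8) 2-5(w=5) 2-6(w=4) 4-5(w=6)

step 1: add edge 2-5 (w=5); MST = {2-5(w=5)}
step 2: add edge 2-6 (w=4); MST = {2-5(w=5) 2-6(w=4)}
step 3: add edge 4-5 (w=6); MST = {2-5(w=5) 2-6(w=4) 4-5(w=6)}
step 4: add edge 1-5 (w=8); MST = {1-5(w=8) 2-5(w=5) 2-6(w=4) 4-5(w=6)}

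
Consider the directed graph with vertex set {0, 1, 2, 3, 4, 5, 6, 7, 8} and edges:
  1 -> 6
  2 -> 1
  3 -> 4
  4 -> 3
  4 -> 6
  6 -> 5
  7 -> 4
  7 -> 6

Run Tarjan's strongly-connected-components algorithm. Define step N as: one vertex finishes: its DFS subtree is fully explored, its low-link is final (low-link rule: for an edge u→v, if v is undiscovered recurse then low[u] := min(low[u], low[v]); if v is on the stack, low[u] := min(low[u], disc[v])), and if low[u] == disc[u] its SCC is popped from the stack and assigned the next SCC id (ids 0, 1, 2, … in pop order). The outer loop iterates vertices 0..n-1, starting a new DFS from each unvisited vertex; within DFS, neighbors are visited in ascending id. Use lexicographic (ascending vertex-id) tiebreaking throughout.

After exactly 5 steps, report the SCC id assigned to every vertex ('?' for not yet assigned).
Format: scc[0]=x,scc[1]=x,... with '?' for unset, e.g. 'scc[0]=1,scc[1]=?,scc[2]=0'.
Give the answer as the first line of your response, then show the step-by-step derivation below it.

scc[0]=0,scc[1]=3,scc[2]=4,scc[3]=?,scc[4]=?,scc[5]=1,scc[6]=2,scc[7]=?,scc[8]=?

step 1: low=(low[0]=0,low[1]=?,low[2]=?,low[3]=?,low[4]=?,low[5]=?,low[6]=?,low[7]=?,low[8]=?); scc=(scc[0]=0,scc[1]=?,scc[2]=?,scc[3]=?,scc[4]=?,scc[5]=?,scc[6]=?,scc[7]=?,scc[8]=?)
step 2: low=(low[0]=0,low[1]=1,low[2]=?,low[3]=?,low[4]=?,low[5]=3,low[6]=2,low[7]=?,low[8]=?); scc=(scc[0]=0,scc[1]=?,scc[2]=?,scc[3]=?,scc[4]=?,scc[5]=1,scc[6]=?,scc[7]=?,scc[8]=?)
step 3: low=(low[0]=0,low[1]=1,low[2]=?,low[3]=?,low[4]=?,low[5]=3,low[6]=2,low[7]=?,low[8]=?); scc=(scc[0]=0,scc[1]=?,scc[2]=?,scc[3]=?,scc[4]=?,scc[5]=1,scc[6]=2,scc[7]=?,scc[8]=?)
step 4: low=(low[0]=0,low[1]=1,low[2]=?,low[3]=?,low[4]=?,low[5]=3,low[6]=2,low[7]=?,low[8]=?); scc=(scc[0]=0,scc[1]=3,scc[2]=?,scc[3]=?,scc[4]=?,scc[5]=1,scc[6]=2,scc[7]=?,scc[8]=?)
step 5: low=(low[0]=0,low[1]=1,low[2]=4,low[3]=?,low[4]=?,low[5]=3,low[6]=2,low[7]=?,low[8]=?); scc=(scc[0]=0,scc[1]=3,scc[2]=4,scc[3]=?,scc[4]=?,scc[5]=1,scc[6]=2,scc[7]=?,scc[8]=?)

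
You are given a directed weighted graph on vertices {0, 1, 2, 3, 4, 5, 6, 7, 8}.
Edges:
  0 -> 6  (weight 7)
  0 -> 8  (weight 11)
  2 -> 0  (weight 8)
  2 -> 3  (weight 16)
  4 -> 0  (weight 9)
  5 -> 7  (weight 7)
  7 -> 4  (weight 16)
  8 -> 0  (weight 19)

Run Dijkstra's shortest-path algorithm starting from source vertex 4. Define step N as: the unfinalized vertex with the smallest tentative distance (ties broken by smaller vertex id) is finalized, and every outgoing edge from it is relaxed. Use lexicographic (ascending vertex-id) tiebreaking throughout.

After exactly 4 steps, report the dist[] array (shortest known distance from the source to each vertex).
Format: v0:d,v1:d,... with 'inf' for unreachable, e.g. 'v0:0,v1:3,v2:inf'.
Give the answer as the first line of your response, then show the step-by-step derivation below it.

v0:9,v1:inf,v2:inf,v3:inf,v4:0,v5:inf,v6:16,v7:inf,v8:20

step 1: dist = v0:9,v1:inf,v2:inf,v3:inf,v4:0,v5:inf,v6:inf,v7:inf,v8:inf
step 2: dist = v0:9,v1:inf,v2:inf,v3:inf,v4:0,v5:inf,v6:16,v7:inf,v8:20
step 3: dist = v0:9,v1:inf,v2:inf,v3:inf,v4:0,v5:inf,v6:16,v7:inf,v8:20
step 4: dist = v0:9,v1:inf,v2:inf,v3:inf,v4:0,v5:inf,v6:16,v7:inf,v8:20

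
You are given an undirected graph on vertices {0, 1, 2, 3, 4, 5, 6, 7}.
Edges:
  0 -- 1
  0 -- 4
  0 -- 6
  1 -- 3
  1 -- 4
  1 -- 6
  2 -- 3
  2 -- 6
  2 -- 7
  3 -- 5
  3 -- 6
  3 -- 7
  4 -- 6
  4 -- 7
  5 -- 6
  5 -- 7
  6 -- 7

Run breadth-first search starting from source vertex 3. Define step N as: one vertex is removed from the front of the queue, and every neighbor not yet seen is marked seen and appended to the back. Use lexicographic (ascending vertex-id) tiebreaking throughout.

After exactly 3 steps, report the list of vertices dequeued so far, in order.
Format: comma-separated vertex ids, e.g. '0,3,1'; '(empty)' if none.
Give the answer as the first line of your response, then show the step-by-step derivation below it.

3,1,2

step 1: dequeue 3; queue=[1,2,5,6,7]; order=3
step 2: dequeue 1; queue=[2,5,6,7,0,4]; order=3,1
step 3: dequeue 2; queue=[5,6,7,0,4]; order=3,1,2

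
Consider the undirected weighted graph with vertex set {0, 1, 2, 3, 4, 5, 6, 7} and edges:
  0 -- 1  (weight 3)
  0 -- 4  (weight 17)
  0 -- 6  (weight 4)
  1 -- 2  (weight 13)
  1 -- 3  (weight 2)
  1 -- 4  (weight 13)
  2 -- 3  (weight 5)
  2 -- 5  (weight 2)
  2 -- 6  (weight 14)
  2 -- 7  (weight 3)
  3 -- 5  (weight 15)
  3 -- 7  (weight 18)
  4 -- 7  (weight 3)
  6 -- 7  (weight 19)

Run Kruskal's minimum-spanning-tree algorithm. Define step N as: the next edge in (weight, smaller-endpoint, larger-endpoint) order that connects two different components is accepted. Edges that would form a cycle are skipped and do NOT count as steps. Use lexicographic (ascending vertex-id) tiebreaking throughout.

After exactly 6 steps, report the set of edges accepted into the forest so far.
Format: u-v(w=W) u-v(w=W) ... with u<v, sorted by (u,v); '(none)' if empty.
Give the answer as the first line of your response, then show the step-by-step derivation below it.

0-1(w=3) 0-6(w=4) 1-3(w=2) 2-5(w=2) 2-7(w=3) 4-7(w=3)

step 1: add edge 1-3 (w=2); MST = {1-3(w=2)}
step 2: add edge 2-5 (w=2); MST = {1-3(w=2) 2-5(w=2)}
step 3: add edge 0-1 (w=3); MST = {0-1(w=3) 1-3(w=2) 2-5(w=2)}
step 4: add edge 2-7 (w=3); MST = {0-1(w=3) 1-3(w=2) 2-5(w=2) 2-7(w=3)}
step 5: add edge 4-7 (w=3); MST = {0-1(w=3) 1-3(w=2) 2-5(w=2) 2-7(w=3) 4-7(w=3)}
step 6: add edge 0-6 (w=4); MST = {0-1(w=3) 0-6(w=4) 1-3(w=2) 2-5(w=2) 2-7(w=3) 4-7(w=3)}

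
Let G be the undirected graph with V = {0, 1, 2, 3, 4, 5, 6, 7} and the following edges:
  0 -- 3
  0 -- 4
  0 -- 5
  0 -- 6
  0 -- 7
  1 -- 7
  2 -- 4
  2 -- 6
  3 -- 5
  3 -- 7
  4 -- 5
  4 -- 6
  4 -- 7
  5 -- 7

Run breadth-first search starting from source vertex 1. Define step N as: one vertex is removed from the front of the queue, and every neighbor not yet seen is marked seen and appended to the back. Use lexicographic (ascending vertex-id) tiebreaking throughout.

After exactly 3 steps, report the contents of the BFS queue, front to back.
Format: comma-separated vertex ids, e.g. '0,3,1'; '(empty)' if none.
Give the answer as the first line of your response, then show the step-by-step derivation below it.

3,4,5,6

step 1: dequeue 1; queue=[7]; order=1
step 2: dequeue 7; queue=[0,3,4,5]; order=1,7
step 3: dequeue 0; queue=[3,4,5,6]; order=1,7,0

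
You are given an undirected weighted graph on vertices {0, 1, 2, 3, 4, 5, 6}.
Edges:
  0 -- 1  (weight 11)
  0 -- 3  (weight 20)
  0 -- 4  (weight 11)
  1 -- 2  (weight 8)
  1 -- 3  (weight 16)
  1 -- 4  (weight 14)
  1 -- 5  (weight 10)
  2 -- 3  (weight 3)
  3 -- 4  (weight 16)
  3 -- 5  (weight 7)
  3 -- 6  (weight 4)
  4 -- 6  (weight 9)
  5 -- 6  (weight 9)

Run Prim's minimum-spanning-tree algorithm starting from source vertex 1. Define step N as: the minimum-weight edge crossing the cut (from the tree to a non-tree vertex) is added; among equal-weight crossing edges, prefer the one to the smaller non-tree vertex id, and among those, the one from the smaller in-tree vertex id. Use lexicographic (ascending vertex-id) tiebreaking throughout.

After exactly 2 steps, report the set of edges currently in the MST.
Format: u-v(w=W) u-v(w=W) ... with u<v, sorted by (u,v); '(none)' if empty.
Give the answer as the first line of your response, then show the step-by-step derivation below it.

1-2(w=8) 2-3(w=3)

step 1: add edge 1-2 (w=8); MST = {1-2(w=8)}
step 2: add edge 2-3 (w=3); MST = {1-2(w=8) 2-3(w=3)}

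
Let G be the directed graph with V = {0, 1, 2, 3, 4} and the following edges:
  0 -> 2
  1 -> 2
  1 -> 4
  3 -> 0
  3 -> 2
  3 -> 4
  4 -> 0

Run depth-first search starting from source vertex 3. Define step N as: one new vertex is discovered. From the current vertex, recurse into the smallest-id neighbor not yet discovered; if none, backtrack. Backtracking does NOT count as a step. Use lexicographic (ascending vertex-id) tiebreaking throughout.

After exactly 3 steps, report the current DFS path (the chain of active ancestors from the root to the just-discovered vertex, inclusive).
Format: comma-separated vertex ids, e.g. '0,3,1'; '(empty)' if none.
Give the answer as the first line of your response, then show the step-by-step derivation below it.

3,0,2

step 1: discover 3; path=3; order=3
step 2: discover 0; path=3>0; order=3,0
step 3: discover 2; path=3>0>2; order=3,0,2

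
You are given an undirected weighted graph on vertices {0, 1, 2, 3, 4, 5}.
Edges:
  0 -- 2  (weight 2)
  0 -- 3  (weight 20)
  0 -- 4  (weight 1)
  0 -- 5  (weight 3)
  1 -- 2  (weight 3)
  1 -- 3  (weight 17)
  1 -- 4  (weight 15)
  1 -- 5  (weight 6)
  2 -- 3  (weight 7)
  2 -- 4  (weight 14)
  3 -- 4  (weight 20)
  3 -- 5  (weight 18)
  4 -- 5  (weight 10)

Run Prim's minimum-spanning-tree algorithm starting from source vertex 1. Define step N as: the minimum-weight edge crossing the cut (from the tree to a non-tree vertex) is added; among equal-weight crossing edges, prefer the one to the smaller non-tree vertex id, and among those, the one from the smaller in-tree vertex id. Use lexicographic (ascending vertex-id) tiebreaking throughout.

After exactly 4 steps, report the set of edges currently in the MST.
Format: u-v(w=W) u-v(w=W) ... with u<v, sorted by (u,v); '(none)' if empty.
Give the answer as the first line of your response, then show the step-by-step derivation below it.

0-2(w=2) 0-4(w=1) 0-5(w=3) 1-2(w=3)

step 1: add edge 1-2 (w=3); MST = {1-2(w=3)}
step 2: add edge 0-2 (w=2); MST = {0-2(w=2) 1-2(w=3)}
step 3: add edge 0-4 (w=1); MST = {0-2(w=2) 0-4(w=1) 1-2(w=3)}
step 4: add edge 0-5 (w=3); MST = {0-2(w=2) 0-4(w=1) 0-5(w=3) 1-2(w=3)}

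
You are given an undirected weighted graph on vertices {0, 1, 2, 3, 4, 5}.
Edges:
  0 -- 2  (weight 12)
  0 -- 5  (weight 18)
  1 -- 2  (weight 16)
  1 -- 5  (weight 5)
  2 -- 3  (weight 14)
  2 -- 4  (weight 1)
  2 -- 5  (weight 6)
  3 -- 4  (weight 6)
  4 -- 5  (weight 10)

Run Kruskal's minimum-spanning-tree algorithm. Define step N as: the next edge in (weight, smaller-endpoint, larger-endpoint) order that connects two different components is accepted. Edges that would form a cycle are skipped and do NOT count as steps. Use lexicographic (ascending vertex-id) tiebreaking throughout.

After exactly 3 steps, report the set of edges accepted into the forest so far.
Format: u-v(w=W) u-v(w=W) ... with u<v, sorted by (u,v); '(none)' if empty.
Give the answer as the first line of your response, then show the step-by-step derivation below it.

1-5(w=5) 2-4(w=1) 2-5(w=6)

step 1: add edge 2-4 (w=1); MST = {2-4(w=1)}
step 2: add edge 1-5 (w=5); MST = {1-5(w=5) 2-4(w=1)}
step 3: add edge 2-5 (w=6); MST = {1-5(w=5) 2-4(w=1) 2-5(w=6)}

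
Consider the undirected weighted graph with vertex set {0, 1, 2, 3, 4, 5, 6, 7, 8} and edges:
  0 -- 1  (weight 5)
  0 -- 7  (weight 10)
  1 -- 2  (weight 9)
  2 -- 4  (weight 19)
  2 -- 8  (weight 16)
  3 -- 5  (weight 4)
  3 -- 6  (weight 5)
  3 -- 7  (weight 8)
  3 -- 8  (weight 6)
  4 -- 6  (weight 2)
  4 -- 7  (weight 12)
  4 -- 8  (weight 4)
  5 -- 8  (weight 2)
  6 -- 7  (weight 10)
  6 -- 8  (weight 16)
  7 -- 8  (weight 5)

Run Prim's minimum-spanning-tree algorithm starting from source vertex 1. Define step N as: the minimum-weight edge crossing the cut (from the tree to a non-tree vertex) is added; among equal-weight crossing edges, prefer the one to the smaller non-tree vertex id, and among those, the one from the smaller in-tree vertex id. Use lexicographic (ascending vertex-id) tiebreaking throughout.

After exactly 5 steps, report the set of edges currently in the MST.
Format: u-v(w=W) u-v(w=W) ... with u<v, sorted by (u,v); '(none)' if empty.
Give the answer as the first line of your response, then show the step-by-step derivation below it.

0-1(w=5) 0-7(w=10) 1-2(w=9) 5-8(w=2) 7-8(w=5)

step 1: add edge 0-1 (w=5); MST = {0-1(w=5)}
step 2: add edge 1-2 (w=9); MST = {0-1(w=5) 1-2(w=9)}
step 3: add edge 0-7 (w=10); MST = {0-1(w=5) 0-7(w=10) 1-2(w=9)}
step 4: add edge 7-8 (w=5); MST = {0-1(w=5) 0-7(w=10) 1-2(w=9) 7-8(w=5)}
step 5: add edge 5-8 (w=2); MST = {0-1(w=5) 0-7(w=10) 1-2(w=9) 5-8(w=2) 7-8(w=5)}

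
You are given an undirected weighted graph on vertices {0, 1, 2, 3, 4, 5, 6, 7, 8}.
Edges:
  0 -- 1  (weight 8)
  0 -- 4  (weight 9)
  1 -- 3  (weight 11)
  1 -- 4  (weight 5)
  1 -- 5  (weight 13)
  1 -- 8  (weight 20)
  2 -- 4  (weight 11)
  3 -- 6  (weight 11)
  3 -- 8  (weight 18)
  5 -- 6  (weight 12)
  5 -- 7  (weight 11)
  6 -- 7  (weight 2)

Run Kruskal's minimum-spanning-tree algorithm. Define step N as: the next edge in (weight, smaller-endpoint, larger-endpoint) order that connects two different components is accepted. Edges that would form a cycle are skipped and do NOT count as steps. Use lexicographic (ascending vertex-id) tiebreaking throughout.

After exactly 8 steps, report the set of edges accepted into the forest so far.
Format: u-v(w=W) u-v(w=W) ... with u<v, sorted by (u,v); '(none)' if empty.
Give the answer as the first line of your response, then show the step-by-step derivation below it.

0-1(w=8) 1-3(w=11) 1-4(w=5) 2-4(w=11) 3-6(w=11) 3-8(w=18) 5-7(w=11) 6-7(w=2)

step 1: add edge 6-7 (w=2); MST = {6-7(w=2)}
step 2: add edge 1-4 (w=5); MST = {1-4(w=5) 6-7(w=2)}
step 3: add edge 0-1 (w=8); MST = {0-1(w=8) 1-4(w=5) 6-7(w=2)}
step 4: add edge 1-3 (w=11); MST = {0-1(w=8) 1-3(w=11) 1-4(w=5) 6-7(w=2)}
step 5: add edge 2-4 (w=11); MST = {0-1(w=8) 1-3(w=11) 1-4(w=5) 2-4(w=11) 6-7(w=2)}
step 6: add edge 3-6 (w=11); MST = {0-1(w=8) 1-3(w=11) 1-4(w=5) 2-4(w=11) 3-6(w=11) 6-7(w=2)}
step 7: add edge 5-7 (w=11); MST = {0-1(w=8) 1-3(w=11) 1-4(w=5) 2-4(w=11) 3-6(w=11) 5-7(w=11) 6-7(w=2)}
step 8: add edge 3-8 (w=18); MST = {0-1(w=8) 1-3(w=11) 1-4(w=5) 2-4(w=11) 3-6(w=11) 3-8(w=18) 5-7(w=11) 6-7(w=2)}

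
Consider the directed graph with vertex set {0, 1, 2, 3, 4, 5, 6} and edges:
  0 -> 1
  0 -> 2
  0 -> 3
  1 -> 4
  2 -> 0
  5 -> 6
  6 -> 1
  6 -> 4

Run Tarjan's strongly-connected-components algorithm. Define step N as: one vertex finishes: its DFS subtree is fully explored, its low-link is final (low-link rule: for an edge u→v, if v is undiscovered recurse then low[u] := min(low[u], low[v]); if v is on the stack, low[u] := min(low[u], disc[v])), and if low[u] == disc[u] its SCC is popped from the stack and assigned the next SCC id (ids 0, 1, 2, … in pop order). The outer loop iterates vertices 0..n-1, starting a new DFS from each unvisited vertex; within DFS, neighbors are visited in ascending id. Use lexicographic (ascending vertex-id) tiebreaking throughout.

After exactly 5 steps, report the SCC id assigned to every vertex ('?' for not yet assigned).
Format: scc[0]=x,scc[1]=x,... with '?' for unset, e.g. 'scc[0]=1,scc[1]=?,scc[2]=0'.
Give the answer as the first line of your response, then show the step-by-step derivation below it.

scc[0]=3,scc[1]=1,scc[2]=3,scc[3]=2,scc[4]=0,scc[5]=?,scc[6]=?

step 1: low=(low[0]=0,low[1]=1,low[2]=?,low[3]=?,low[4]=2,low[5]=?,low[6]=?); scc=(scc[0]=?,scc[1]=?,scc[2]=?,scc[3]=?,scc[4]=0,scc[5]=?,scc[6]=?)
step 2: low=(low[0]=0,low[1]=1,low[2]=?,low[3]=?,low[4]=2,low[5]=?,low[6]=?); scc=(scc[0]=?,scc[1]=1,scc[2]=?,scc[3]=?,scc[4]=0,scc[5]=?,scc[6]=?)
step 3: low=(low[0]=0,low[1]=1,low[2]=0,low[3]=?,low[4]=2,low[5]=?,low[6]=?); scc=(scc[0]=?,scc[1]=1,scc[2]=?,scc[3]=?,scc[4]=0,scc[5]=?,scc[6]=?)
step 4: low=(low[0]=0,low[1]=1,low[2]=0,low[3]=4,low[4]=2,low[5]=?,low[6]=?); scc=(scc[0]=?,scc[1]=1,scc[2]=?,scc[3]=2,scc[4]=0,scc[5]=?,scc[6]=?)
step 5: low=(low[0]=0,low[1]=1,low[2]=0,low[3]=4,low[4]=2,low[5]=?,low[6]=?); scc=(scc[0]=3,scc[1]=1,scc[2]=3,scc[3]=2,scc[4]=0,scc[5]=?,scc[6]=?)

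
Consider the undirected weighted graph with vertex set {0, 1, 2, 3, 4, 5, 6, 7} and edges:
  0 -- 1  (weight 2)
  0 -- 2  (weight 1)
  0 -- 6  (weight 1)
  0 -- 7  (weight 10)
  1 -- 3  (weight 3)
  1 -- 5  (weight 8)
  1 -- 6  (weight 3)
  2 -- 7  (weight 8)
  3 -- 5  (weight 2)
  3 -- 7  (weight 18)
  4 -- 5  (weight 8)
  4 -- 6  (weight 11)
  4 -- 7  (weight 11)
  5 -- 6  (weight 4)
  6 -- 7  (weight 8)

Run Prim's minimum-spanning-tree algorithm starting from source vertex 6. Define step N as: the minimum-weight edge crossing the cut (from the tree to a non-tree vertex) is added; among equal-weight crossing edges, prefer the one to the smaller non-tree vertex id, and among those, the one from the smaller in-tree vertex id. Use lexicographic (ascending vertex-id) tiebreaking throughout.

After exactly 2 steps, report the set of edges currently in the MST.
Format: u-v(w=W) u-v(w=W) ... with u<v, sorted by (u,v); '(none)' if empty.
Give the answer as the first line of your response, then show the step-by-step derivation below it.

0-2(w=1) 0-6(w=1)

step 1: add edge 0-6 (w=1); MST = {0-6(w=1)}
step 2: add edge 0-2 (w=1); MST = {0-2(w=1) 0-6(w=1)}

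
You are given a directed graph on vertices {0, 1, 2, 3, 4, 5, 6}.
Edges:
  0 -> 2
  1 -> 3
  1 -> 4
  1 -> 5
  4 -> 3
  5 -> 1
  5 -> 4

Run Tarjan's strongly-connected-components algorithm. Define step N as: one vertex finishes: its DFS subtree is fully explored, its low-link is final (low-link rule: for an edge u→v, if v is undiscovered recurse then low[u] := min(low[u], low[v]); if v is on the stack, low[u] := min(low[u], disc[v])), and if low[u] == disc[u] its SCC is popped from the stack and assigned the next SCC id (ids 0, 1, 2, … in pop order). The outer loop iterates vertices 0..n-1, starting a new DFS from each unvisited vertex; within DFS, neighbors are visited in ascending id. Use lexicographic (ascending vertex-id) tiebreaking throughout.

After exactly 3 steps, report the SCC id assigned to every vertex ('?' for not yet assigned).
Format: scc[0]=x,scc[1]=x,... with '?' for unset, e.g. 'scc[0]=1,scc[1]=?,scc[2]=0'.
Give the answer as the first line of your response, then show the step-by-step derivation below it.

scc[0]=1,scc[1]=?,scc[2]=0,scc[3]=2,scc[4]=?,scc[5]=?,scc[6]=?

step 1: low=(low[0]=0,low[1]=?,low[2]=1,low[3]=?,low[4]=?,low[5]=?,low[6]=?); scc=(scc[0]=?,scc[1]=?,scc[2]=0,scc[3]=?,scc[4]=?,scc[5]=?,scc[6]=?)
step 2: low=(low[0]=0,low[1]=?,low[2]=1,low[3]=?,low[4]=?,low[5]=?,low[6]=?); scc=(scc[0]=1,scc[1]=?,scc[2]=0,scc[3]=?,scc[4]=?,scc[5]=?,scc[6]=?)
step 3: low=(low[0]=0,low[1]=2,low[2]=1,low[3]=3,low[4]=?,low[5]=?,low[6]=?); scc=(scc[0]=1,scc[1]=?,scc[2]=0,scc[3]=2,scc[4]=?,scc[5]=?,scc[6]=?)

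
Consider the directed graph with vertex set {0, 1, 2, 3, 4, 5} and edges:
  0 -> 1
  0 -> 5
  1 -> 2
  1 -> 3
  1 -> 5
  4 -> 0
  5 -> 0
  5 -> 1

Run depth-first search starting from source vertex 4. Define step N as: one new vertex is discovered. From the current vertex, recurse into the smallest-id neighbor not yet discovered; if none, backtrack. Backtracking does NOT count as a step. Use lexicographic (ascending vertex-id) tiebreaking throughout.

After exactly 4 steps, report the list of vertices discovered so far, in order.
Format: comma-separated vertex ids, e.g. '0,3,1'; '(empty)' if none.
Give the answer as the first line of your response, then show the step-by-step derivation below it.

4,0,1,2

step 1: discover 4; path=4; order=4
step 2: discover 0; path=4>0; order=4,0
step 3: discover 1; path=4>0>1; order=4,0,1
step 4: discover 2; path=4>0>1>2; order=4,0,1,2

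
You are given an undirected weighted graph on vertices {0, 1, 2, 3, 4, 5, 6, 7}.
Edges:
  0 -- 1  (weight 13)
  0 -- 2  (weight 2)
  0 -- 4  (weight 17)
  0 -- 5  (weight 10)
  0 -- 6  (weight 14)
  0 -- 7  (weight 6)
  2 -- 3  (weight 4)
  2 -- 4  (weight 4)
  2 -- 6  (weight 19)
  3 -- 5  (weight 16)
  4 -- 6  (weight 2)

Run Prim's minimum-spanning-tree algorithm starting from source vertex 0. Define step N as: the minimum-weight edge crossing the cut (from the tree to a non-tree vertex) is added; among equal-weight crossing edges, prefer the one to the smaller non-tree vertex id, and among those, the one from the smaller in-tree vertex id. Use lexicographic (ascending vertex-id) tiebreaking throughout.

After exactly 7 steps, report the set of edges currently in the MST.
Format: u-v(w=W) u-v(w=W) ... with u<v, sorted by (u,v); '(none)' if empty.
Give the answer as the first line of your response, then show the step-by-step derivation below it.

0-1(w=13) 0-2(w=2) 0-5(w=10) 0-7(w=6) 2-3(w=4) 2-4(w=4) 4-6(w=2)

step 1: add edge 0-2 (w=2); MST = {0-2(w=2)}
step 2: add edge 2-3 (w=4); MST = {0-2(w=2) 2-3(w=4)}
step 3: add edge 2-4 (w=4); MST = {0-2(w=2) 2-3(w=4) 2-4(w=4)}
step 4: add edge 4-6 (w=2); MST = {0-2(w=2) 2-3(w=4) 2-4(w=4) 4-6(w=2)}
step 5: add edge 0-7 (w=6); MST = {0-2(w=2) 0-7(w=6) 2-3(w=4) 2-4(w=4) 4-6(w=2)}
step 6: add edge 0-5 (w=10); MST = {0-2(w=2) 0-5(w=10) 0-7(w=6) 2-3(w=4) 2-4(w=4) 4-6(w=2)}
step 7: add edge 0-1 (w=13); MST = {0-1(w=13) 0-2(w=2) 0-5(w=10) 0-7(w=6) 2-3(w=4) 2-4(w=4) 4-6(w=2)}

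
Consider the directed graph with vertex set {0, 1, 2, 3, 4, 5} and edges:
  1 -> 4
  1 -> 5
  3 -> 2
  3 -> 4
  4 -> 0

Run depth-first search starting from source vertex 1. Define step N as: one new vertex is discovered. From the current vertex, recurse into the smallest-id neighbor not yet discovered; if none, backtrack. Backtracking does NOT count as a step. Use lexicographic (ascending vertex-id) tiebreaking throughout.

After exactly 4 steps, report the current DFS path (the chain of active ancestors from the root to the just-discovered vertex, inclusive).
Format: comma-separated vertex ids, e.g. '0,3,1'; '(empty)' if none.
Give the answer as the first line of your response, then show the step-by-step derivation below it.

1,5

step 1: discover 1; path=1; order=1
step 2: discover 4; path=1>4; order=1,4
step 3: discover 0; path=1>4>0; order=1,4,0
step 4: discover 5; path=1>5; order=1,4,0,5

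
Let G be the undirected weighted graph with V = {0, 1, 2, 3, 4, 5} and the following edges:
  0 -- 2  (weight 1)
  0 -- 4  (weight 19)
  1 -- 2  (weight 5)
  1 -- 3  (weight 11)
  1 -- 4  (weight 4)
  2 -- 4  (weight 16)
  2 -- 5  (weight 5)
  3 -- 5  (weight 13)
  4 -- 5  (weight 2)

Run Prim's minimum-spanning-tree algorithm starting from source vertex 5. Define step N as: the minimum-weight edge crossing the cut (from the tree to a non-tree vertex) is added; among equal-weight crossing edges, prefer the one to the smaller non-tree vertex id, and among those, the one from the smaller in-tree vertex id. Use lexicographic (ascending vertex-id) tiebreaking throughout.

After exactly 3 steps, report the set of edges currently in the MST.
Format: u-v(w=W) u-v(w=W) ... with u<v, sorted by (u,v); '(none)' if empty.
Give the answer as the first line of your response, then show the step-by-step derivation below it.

1-2(w=5) 1-4(w=4) 4-5(w=2)

step 1: add edge 4-5 (w=2); MST = {4-5(w=2)}
step 2: add edge 1-4 (w=4); MST = {1-4(w=4) 4-5(w=2)}
step 3: add edge 1-2 (w=5); MST = {1-2(w=5) 1-4(w=4) 4-5(w=2)}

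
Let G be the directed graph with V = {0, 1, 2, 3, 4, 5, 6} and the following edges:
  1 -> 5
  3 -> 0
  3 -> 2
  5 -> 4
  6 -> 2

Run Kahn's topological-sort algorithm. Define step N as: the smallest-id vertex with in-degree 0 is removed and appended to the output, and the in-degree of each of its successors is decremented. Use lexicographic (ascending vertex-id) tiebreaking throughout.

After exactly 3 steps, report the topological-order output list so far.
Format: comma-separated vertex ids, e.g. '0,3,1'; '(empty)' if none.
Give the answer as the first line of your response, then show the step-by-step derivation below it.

1,3,0

step 1: output 1; order=[1]; indeg=(1,0,2,0,1,0,0)
step 2: output 3; order=[1,3]; indeg=(0,0,1,0,1,0,0)
step 3: output 0; order=[1,3,0]; indeg=(0,0,1,0,1,0,0)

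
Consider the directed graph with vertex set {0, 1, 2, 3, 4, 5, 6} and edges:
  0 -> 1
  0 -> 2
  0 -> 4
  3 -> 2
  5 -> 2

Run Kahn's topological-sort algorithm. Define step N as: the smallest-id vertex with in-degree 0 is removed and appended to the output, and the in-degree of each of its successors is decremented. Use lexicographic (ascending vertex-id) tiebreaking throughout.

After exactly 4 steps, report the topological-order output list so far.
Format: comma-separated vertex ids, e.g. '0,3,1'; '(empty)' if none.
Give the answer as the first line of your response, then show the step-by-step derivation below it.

0,1,3,4

step 1: output 0; order=[0]; indeg=(0,0,2,0,0,0,0)
step 2: output 1; order=[0,1]; indeg=(0,0,2,0,0,0,0)
step 3: output 3; order=[0,1,3]; indeg=(0,0,1,0,0,0,0)
step 4: output 4; order=[0,1,3,4]; indeg=(0,0,1,0,0,0,0)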